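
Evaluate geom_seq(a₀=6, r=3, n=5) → a_0 = 6*3^0 = 6
a_1 = 6*3^1 = 18
a_2 = 6*3^2 = 54
...
= [6, 18, 54, 162, 486]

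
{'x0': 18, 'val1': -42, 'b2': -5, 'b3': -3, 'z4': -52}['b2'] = -5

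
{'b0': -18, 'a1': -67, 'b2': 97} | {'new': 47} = {'b0': -18, 'a1': -67, 'b2': 97, 'new': 47}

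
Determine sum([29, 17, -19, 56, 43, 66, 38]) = 29 + 17 + (-19) + 56 + 43 + 66 + 38
= 230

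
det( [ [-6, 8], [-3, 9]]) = -30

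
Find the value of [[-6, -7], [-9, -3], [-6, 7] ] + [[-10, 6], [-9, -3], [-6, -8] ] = [[-16, -1], [-18, -6], [-12, -1]]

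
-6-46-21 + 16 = -57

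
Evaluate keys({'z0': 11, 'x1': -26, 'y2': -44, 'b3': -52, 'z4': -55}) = ['z0', 'x1', 'y2', 'b3', 'z4']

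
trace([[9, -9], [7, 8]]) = diagonal: 9 + 8
= 17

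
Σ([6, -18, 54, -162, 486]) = 6 + -18 + 54 + -162 + 486
= 366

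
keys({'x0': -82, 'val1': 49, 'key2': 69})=['x0', 'val1', 'key2']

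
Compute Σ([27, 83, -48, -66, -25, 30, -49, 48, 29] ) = 27 + 83 + (-48) + (-66) + (-25) + 30 + (-49) + 48 + 29
= 29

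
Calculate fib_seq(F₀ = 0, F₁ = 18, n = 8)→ F_2 = F_1 + F_0 = 18
F_3 = F_2 + F_1 = 36
F_4 = F_3 + F_2 = 54
...
= [0, 18, 18, 36, 54, 90, 144, 234]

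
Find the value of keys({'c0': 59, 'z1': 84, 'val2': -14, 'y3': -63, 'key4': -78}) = ['c0', 'z1', 'val2', 'y3', 'key4']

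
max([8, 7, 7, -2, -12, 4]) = 8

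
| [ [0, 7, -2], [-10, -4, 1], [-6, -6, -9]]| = (1)*(0)*det([[-4, 1], [-6, -9]]) + (-1)*(7)*det([[-10, 1], [-6, -9]]) + (1)*(-2)*det([[-10, -4], [-6, -6]])
= 0 + -672 + -72
= -744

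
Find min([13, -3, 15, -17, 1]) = -17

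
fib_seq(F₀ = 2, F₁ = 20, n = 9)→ [2, 20, 22, 42, 64, 106, 170, 276, 446]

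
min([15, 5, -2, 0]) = -2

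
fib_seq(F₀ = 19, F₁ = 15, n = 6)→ [19, 15, 34, 49, 83, 132]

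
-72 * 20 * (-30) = 43200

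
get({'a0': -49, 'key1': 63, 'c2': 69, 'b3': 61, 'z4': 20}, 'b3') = 61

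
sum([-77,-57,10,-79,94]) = -109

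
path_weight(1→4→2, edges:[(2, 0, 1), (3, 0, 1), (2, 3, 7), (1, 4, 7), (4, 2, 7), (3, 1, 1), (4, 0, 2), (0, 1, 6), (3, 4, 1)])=14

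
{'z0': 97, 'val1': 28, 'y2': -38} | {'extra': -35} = {'z0': 97, 'val1': 28, 'y2': -38, 'extra': -35}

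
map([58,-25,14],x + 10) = [68, -15, 24]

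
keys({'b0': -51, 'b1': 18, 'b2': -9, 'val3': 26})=['b0', 'b1', 'b2', 'val3']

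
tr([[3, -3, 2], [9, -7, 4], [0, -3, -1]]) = -5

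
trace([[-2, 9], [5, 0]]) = diagonal: (-2) + 0
= -2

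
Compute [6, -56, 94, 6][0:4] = [6, -56, 94, 6]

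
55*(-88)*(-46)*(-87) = -19369680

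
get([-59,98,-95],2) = -95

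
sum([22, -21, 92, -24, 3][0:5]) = slice → [22, -21, 92, -24, 3]
22 + (-21) + 92 + (-24) + 3
= 72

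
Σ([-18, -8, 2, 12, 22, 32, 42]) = (-18) + (-8) + 2 + 12 + 22 + 32 + 42
= 84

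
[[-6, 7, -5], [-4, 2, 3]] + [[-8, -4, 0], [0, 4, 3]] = [[-14, 3, -5], [-4, 6, 6]]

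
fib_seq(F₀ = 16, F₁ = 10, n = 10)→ F_2 = F_1 + F_0 = 26
F_3 = F_2 + F_1 = 36
F_4 = F_3 + F_2 = 62
...
= [16, 10, 26, 36, 62, 98, 160, 258, 418, 676]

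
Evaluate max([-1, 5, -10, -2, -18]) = 5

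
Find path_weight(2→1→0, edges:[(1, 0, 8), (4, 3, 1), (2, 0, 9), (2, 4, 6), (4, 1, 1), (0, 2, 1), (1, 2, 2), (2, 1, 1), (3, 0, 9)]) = w(2→1)=1 + w(1→0)=8
= 9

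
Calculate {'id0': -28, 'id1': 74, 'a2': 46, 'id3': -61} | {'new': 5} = {'id0': -28, 'id1': 74, 'a2': 46, 'id3': -61, 'new': 5}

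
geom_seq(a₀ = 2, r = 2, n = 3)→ a_0 = 2*2^0 = 2
a_1 = 2*2^1 = 4
a_2 = 2*2^2 = 8
= [2, 4, 8]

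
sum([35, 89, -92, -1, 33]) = 64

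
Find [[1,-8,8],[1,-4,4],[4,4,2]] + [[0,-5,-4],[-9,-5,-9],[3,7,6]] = [[1, -13, 4], [-8, -9, -5], [7, 11, 8]]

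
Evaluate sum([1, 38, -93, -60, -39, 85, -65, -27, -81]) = -241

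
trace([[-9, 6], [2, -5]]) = diagonal: (-9) + (-5)
= -14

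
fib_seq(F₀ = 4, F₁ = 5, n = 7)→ F_2 = F_1 + F_0 = 9
F_3 = F_2 + F_1 = 14
F_4 = F_3 + F_2 = 23
...
= [4, 5, 9, 14, 23, 37, 60]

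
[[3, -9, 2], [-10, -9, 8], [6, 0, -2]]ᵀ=[[3, -10, 6], [-9, -9, 0], [2, 8, -2]]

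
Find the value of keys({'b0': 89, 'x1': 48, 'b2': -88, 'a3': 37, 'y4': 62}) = ['b0', 'x1', 'b2', 'a3', 'y4']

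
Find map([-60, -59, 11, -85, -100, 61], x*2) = [-120, -118, 22, -170, -200, 122]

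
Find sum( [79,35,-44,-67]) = 79 + 35 + (-44) + (-67)
= 3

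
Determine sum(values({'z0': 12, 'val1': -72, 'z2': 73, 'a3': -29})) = 12 + (-72) + 73 + (-29)
= -16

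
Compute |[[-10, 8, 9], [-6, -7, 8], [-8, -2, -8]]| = (1)*(-10)*det([[-7, 8], [-2, -8]]) + (-1)*(8)*det([[-6, 8], [-8, -8]]) + (1)*(9)*det([[-6, -7], [-8, -2]])
= -720 + -896 + -396
= -2012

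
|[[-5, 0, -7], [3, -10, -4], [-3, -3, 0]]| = (1)*(-5)*det([[-10, -4], [-3, 0]]) + (-1)*(0)*det([[3, -4], [-3, 0]]) + (1)*(-7)*det([[3, -10], [-3, -3]])
= 60 + 0 + 273
= 333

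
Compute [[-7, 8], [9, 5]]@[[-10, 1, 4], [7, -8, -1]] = C[0][0] = (-7)*(-10) + (8)*(7) = 126
C[0][1] = (-7)*(1) + (8)*(-8) = -71
C[0][2] = (-7)*(4) + (8)*(-1) = -36
C[1][0] = (9)*(-10) + (5)*(7) = -55
C[1][1] = (9)*(1) + (5)*(-8) = -31
C[1][2] = (9)*(4) + (5)*(-1) = 31
= [[126, -71, -36], [-55, -31, 31]]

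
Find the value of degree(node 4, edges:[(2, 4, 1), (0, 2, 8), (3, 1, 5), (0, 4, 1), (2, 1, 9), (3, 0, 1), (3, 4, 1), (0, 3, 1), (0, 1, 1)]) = incident: (2,4), (0,4), (3,4)
= 3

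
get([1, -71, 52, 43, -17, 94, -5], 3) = 43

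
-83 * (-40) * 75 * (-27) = -6723000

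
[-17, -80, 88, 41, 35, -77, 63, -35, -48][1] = -80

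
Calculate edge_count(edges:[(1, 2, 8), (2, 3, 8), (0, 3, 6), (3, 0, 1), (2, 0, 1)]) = 5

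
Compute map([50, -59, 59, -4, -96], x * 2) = [100, -118, 118, -8, -192]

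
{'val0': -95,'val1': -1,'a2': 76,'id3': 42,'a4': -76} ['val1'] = -1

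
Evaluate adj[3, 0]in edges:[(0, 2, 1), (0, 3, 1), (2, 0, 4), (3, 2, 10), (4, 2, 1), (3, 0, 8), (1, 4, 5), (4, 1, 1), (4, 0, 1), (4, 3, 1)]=8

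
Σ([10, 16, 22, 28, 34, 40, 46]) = 10 + 16 + 22 + 28 + 34 + 40 + 46
= 196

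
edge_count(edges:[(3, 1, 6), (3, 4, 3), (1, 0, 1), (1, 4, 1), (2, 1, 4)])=5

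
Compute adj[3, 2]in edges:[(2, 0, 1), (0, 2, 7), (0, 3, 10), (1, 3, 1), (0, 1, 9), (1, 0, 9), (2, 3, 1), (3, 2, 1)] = 1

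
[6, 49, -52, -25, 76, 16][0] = 6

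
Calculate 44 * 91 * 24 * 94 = 9033024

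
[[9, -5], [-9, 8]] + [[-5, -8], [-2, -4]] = [[4, -13], [-11, 4]]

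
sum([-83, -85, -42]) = (-83) + (-85) + (-42)
= -210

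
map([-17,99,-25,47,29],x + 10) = [-7, 109, -15, 57, 39]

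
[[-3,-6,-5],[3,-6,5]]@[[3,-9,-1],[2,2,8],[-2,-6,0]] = [[-11, 45, -45], [-13, -69, -51]]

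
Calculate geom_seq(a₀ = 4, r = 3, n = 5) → [4, 12, 36, 108, 324]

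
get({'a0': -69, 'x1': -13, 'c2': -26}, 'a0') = -69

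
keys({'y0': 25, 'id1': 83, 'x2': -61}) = ['y0', 'id1', 'x2']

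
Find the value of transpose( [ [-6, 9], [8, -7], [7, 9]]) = [[-6, 8, 7], [9, -7, 9]]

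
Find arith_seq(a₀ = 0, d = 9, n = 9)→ a_0 = 0 + 0*9 = 0
a_1 = 0 + 1*9 = 9
a_2 = 0 + 2*9 = 18
...
= [0, 9, 18, 27, 36, 45, 54, 63, 72]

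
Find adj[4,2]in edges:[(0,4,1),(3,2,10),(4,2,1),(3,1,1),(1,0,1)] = 1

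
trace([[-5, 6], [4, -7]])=-12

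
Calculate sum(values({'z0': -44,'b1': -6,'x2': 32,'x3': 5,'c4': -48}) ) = -61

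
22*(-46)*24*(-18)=437184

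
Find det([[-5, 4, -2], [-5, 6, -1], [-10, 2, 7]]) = -140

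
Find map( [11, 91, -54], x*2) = [22, 182, -108]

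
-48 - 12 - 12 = -72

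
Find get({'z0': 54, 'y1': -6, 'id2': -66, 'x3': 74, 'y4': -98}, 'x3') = 74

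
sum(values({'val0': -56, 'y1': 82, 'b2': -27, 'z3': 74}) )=(-56) + 82 + (-27) + 74
= 73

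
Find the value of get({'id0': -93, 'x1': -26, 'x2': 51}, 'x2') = 51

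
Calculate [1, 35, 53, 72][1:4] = [35, 53, 72]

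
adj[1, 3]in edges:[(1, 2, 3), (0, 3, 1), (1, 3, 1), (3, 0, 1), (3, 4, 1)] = 1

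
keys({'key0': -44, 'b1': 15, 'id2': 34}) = ['key0', 'b1', 'id2']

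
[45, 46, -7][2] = -7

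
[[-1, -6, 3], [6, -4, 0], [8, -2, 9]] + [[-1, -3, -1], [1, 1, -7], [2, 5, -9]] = [[-2, -9, 2], [7, -3, -7], [10, 3, 0]]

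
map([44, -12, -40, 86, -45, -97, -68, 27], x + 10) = 44+10=54, -12+10=-2, -40+10=-30, 86+10=96, -45+10=-35, -97+10=-87, -68+10=-58, 27+10=37
= [54, -2, -30, 96, -35, -87, -58, 37]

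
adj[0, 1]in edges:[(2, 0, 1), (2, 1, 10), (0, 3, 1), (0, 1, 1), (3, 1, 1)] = 1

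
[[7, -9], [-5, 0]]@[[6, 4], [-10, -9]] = [[132, 109], [-30, -20]]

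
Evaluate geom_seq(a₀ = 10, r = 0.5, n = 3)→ [10.0, 5.0, 2.5]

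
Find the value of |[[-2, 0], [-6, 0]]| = 0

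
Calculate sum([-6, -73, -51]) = (-6) + (-73) + (-51)
= -130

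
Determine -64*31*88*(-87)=15189504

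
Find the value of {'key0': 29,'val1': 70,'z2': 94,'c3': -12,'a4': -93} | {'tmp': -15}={'key0': 29, 'val1': 70, 'z2': 94, 'c3': -12, 'a4': -93, 'tmp': -15}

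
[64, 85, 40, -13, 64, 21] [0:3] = [64, 85, 40]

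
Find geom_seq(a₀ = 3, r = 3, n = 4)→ [3, 9, 27, 81]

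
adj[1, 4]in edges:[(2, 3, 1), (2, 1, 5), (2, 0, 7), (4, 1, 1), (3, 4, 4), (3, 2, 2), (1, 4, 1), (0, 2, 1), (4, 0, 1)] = 1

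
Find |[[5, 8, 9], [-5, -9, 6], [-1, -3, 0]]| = (1)*(5)*det([[-9, 6], [-3, 0]]) + (-1)*(8)*det([[-5, 6], [-1, 0]]) + (1)*(9)*det([[-5, -9], [-1, -3]])
= 90 + -48 + 54
= 96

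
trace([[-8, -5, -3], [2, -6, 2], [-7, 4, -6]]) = diagonal: (-8) + (-6) + (-6)
= -20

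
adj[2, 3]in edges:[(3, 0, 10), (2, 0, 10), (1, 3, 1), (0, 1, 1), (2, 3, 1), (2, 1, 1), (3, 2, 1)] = 1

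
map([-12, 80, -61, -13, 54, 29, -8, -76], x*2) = [-24, 160, -122, -26, 108, 58, -16, -152]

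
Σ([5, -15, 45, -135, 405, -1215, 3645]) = 5 + -15 + 45 + -135 + 405 + -1215 + 3645
= 2735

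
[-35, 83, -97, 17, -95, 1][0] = -35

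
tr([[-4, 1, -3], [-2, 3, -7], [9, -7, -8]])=diagonal: (-4) + 3 + (-8)
= -9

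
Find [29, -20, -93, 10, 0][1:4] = [-20, -93, 10]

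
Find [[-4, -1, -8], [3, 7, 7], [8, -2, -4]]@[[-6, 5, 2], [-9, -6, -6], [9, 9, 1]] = C[0][0] = (-4)*(-6) + (-1)*(-9) + (-8)*(9) = -39
C[0][1] = (-4)*(5) + (-1)*(-6) + (-8)*(9) = -86
C[0][2] = (-4)*(2) + (-1)*(-6) + (-8)*(1) = -10
C[1][0] = (3)*(-6) + (7)*(-9) + (7)*(9) = -18
C[1][1] = (3)*(5) + (7)*(-6) + (7)*(9) = 36
C[1][2] = (3)*(2) + (7)*(-6) + (7)*(1) = -29
... (3 more cells)
= [[-39, -86, -10], [-18, 36, -29], [-66, 16, 24]]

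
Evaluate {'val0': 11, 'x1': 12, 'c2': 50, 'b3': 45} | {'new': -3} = {'val0': 11, 'x1': 12, 'c2': 50, 'b3': 45, 'new': -3}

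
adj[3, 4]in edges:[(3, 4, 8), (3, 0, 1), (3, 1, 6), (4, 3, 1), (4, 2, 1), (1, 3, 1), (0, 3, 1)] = 8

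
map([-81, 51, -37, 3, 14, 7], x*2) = [-162, 102, -74, 6, 28, 14]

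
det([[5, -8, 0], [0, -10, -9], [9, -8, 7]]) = -62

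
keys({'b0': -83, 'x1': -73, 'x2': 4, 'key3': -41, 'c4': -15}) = ['b0', 'x1', 'x2', 'key3', 'c4']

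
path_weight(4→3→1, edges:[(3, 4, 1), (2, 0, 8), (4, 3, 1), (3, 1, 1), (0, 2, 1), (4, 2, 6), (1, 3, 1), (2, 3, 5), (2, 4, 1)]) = 2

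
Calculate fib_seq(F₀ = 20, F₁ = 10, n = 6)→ [20, 10, 30, 40, 70, 110]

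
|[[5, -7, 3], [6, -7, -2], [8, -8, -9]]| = (1)*(5)*det([[-7, -2], [-8, -9]]) + (-1)*(-7)*det([[6, -2], [8, -9]]) + (1)*(3)*det([[6, -7], [8, -8]])
= 235 + -266 + 24
= -7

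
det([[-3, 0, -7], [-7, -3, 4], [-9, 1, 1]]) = (1)*(-3)*det([[-3, 4], [1, 1]]) + (-1)*(0)*det([[-7, 4], [-9, 1]]) + (1)*(-7)*det([[-7, -3], [-9, 1]])
= 21 + 0 + 238
= 259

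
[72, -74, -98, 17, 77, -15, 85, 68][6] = 85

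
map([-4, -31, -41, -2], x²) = [16, 961, 1681, 4]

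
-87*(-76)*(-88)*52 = -30256512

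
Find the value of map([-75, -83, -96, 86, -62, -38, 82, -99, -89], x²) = (-75)²=5625, (-83)²=6889, (-96)²=9216, (86)²=7396, (-62)²=3844, (-38)²=1444, (82)²=6724, (-99)²=9801, (-89)²=7921
= [5625, 6889, 9216, 7396, 3844, 1444, 6724, 9801, 7921]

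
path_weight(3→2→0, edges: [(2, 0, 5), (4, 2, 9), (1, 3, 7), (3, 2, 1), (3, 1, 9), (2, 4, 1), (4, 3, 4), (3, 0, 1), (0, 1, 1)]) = 6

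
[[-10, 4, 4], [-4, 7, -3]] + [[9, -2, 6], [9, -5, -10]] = [[-1, 2, 10], [5, 2, -13]]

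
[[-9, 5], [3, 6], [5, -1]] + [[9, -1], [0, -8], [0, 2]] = [[0, 4], [3, -2], [5, 1]]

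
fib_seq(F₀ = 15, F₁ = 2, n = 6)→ [15, 2, 17, 19, 36, 55]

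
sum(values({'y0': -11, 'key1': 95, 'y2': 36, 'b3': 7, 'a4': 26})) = (-11) + 95 + 36 + 7 + 26
= 153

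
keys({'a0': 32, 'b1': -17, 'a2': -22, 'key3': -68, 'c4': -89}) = ['a0', 'b1', 'a2', 'key3', 'c4']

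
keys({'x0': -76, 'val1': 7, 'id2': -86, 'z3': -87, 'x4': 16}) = ['x0', 'val1', 'id2', 'z3', 'x4']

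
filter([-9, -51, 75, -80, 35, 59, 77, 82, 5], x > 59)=[75, 77, 82]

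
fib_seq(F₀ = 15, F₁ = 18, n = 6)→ [15, 18, 33, 51, 84, 135]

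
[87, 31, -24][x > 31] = keep x where x > 31: 87✓, 31✗, -24✗
= [87]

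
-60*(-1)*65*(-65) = -253500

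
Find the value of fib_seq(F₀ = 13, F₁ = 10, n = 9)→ F_2 = F_1 + F_0 = 23
F_3 = F_2 + F_1 = 33
F_4 = F_3 + F_2 = 56
...
= [13, 10, 23, 33, 56, 89, 145, 234, 379]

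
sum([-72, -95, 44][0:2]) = slice → [-72, -95]
(-72) + (-95)
= -167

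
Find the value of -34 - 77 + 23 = -88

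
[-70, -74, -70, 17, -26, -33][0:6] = [-70, -74, -70, 17, -26, -33]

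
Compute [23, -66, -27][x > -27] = keep x where x > -27: 23✓, -66✗, -27✗
= [23]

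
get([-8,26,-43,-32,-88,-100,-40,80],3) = -32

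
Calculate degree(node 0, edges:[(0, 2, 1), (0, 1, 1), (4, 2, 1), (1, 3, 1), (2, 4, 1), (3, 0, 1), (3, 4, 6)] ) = 3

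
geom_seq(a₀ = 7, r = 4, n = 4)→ a_0 = 7*4^0 = 7
a_1 = 7*4^1 = 28
a_2 = 7*4^2 = 112
...
= [7, 28, 112, 448]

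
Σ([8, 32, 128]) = 168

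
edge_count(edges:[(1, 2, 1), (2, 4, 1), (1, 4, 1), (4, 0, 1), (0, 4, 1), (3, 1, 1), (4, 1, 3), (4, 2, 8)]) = 8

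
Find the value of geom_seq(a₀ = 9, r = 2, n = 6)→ [9, 18, 36, 72, 144, 288]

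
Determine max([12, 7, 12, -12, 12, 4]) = 12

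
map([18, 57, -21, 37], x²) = [324, 3249, 441, 1369]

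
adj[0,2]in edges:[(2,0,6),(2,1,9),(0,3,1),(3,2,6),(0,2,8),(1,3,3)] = 8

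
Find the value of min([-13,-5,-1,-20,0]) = -20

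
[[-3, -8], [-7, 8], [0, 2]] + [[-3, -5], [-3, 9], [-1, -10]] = [[-6, -13], [-10, 17], [-1, -8]]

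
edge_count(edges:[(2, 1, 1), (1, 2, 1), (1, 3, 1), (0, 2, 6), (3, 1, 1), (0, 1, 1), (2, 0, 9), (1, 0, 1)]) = 8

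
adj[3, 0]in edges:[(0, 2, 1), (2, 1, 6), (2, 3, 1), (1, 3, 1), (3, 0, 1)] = 1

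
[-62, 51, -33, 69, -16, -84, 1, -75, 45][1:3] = [51, -33]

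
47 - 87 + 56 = 16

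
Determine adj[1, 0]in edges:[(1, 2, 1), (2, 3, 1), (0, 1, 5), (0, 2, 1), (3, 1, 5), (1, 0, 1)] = 1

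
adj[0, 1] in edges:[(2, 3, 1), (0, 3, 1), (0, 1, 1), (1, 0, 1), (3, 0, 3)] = 1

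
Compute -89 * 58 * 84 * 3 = -1300824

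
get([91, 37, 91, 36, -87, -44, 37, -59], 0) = 91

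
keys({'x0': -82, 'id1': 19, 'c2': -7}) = ['x0', 'id1', 'c2']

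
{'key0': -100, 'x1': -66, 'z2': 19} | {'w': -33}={'key0': -100, 'x1': -66, 'z2': 19, 'w': -33}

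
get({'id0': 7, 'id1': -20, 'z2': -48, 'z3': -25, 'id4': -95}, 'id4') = -95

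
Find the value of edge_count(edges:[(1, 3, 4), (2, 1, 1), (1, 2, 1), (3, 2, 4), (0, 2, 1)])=5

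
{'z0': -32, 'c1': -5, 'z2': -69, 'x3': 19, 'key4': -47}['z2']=-69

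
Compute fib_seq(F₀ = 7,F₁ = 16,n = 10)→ [7, 16, 23, 39, 62, 101, 163, 264, 427, 691]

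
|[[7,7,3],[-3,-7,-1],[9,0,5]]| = (1)*(7)*det([[-7, -1], [0, 5]]) + (-1)*(7)*det([[-3, -1], [9, 5]]) + (1)*(3)*det([[-3, -7], [9, 0]])
= -245 + 42 + 189
= -14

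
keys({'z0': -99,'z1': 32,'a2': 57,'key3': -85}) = ['z0', 'z1', 'a2', 'key3']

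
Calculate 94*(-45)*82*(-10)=3468600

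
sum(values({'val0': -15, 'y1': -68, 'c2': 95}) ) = (-15) + (-68) + 95
= 12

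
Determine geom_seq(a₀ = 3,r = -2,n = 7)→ [3, -6, 12, -24, 48, -96, 192]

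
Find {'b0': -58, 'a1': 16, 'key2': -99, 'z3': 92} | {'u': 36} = {'b0': -58, 'a1': 16, 'key2': -99, 'z3': 92, 'u': 36}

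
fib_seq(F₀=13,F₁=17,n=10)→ F_2 = F_1 + F_0 = 30
F_3 = F_2 + F_1 = 47
F_4 = F_3 + F_2 = 77
...
= [13, 17, 30, 47, 77, 124, 201, 325, 526, 851]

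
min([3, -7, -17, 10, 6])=-17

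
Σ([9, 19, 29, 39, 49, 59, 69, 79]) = 352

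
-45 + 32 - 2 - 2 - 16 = -33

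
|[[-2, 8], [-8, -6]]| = (-2)*(-6) - (8)*(-8)
= 76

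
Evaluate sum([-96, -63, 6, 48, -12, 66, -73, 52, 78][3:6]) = slice → [48, -12, 66]
48 + (-12) + 66
= 102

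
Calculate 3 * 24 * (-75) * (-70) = 378000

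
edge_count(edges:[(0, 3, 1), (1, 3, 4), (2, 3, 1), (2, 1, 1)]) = 4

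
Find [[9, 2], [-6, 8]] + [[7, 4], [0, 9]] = [[16, 6], [-6, 17]]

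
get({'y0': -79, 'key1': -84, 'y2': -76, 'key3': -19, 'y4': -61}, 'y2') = -76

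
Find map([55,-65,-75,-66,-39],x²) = [3025, 4225, 5625, 4356, 1521]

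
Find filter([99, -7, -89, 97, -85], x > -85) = [99, -7, 97]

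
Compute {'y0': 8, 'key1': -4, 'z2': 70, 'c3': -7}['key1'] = -4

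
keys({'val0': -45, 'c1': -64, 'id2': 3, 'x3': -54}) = ['val0', 'c1', 'id2', 'x3']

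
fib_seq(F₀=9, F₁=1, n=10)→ F_2 = F_1 + F_0 = 10
F_3 = F_2 + F_1 = 11
F_4 = F_3 + F_2 = 21
...
= [9, 1, 10, 11, 21, 32, 53, 85, 138, 223]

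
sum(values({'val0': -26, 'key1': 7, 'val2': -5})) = -24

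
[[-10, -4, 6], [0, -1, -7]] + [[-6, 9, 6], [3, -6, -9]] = [[-16, 5, 12], [3, -7, -16]]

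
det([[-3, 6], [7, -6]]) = -24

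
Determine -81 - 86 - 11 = -178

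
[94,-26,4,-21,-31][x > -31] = [94, -26, 4, -21]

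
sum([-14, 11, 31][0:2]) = slice → [-14, 11]
(-14) + 11
= -3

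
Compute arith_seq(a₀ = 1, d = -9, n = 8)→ a_0 = 1 + 0*-9 = 1
a_1 = 1 + 1*-9 = -8
a_2 = 1 + 2*-9 = -17
...
= [1, -8, -17, -26, -35, -44, -53, -62]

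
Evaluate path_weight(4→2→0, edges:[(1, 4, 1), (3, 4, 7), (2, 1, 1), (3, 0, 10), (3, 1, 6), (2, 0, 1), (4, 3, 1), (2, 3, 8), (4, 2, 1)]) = 2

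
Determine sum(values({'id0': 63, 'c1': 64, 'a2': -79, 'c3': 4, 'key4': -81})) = 63 + 64 + (-79) + 4 + (-81)
= -29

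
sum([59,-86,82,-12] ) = 43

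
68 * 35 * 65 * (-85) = -13149500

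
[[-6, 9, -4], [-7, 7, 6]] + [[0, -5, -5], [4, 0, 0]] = [[-6, 4, -9], [-3, 7, 6]]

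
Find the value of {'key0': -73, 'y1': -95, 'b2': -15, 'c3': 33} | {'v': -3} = {'key0': -73, 'y1': -95, 'b2': -15, 'c3': 33, 'v': -3}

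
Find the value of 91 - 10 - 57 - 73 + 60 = 11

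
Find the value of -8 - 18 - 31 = -57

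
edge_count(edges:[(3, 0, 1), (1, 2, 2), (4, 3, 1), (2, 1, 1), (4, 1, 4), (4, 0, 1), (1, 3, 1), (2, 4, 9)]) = 8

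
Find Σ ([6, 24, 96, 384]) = 6 + 24 + 96 + 384
= 510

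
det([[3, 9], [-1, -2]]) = (3)*(-2) - (9)*(-1)
= 3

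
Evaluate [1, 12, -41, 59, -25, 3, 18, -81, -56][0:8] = [1, 12, -41, 59, -25, 3, 18, -81]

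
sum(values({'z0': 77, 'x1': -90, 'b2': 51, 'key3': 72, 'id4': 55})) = 165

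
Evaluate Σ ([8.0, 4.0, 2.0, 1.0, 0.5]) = 8.0 + 4.0 + 2.0 + 1.0 + 0.5
= 15.5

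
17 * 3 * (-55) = -2805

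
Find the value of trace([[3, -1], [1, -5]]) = diagonal: 3 + (-5)
= -2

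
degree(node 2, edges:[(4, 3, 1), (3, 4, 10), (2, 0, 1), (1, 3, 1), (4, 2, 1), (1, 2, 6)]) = 3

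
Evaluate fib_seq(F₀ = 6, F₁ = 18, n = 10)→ F_2 = F_1 + F_0 = 24
F_3 = F_2 + F_1 = 42
F_4 = F_3 + F_2 = 66
...
= [6, 18, 24, 42, 66, 108, 174, 282, 456, 738]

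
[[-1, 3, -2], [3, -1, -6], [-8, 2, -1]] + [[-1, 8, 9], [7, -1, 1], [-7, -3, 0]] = [[-2, 11, 7], [10, -2, -5], [-15, -1, -1]]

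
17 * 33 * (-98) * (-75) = 4123350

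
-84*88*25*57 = -10533600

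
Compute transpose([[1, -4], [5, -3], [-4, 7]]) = [[1, 5, -4], [-4, -3, 7]]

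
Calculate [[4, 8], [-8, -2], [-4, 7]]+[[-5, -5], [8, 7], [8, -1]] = [[-1, 3], [0, 5], [4, 6]]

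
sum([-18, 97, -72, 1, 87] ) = 95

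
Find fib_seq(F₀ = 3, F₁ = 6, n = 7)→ [3, 6, 9, 15, 24, 39, 63]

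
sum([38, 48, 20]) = 106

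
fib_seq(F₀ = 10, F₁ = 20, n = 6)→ F_2 = F_1 + F_0 = 30
F_3 = F_2 + F_1 = 50
F_4 = F_3 + F_2 = 80
...
= [10, 20, 30, 50, 80, 130]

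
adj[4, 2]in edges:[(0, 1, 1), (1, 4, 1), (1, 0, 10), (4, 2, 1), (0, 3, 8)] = 1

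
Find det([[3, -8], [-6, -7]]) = -69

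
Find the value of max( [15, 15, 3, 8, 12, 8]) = 15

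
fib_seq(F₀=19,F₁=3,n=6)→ [19, 3, 22, 25, 47, 72]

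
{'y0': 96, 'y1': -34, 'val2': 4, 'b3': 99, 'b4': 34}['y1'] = -34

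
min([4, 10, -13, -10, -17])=-17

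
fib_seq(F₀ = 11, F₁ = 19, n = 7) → [11, 19, 30, 49, 79, 128, 207]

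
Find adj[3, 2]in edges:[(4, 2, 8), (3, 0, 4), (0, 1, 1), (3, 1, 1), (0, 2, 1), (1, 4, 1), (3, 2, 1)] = 1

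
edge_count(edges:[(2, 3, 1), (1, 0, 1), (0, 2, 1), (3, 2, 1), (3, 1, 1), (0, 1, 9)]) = 6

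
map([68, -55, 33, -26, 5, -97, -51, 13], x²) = [4624, 3025, 1089, 676, 25, 9409, 2601, 169]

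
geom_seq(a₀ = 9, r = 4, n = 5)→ a_0 = 9*4^0 = 9
a_1 = 9*4^1 = 36
a_2 = 9*4^2 = 144
...
= [9, 36, 144, 576, 2304]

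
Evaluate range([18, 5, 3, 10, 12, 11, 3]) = 15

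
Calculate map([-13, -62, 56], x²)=(-13)²=169, (-62)²=3844, (56)²=3136
= [169, 3844, 3136]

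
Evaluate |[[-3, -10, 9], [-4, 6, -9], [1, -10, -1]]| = 724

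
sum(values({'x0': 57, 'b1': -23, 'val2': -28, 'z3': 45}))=51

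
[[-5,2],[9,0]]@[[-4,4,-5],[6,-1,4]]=[[32, -22, 33], [-36, 36, -45]]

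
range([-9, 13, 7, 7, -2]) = 22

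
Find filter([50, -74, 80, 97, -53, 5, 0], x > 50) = keep x where x > 50: 50✗, -74✗, 80✓, 97✓, -53✗, 5✗, 0✗
= [80, 97]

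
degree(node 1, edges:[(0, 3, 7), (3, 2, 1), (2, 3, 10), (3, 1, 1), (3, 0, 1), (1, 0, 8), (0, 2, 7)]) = 2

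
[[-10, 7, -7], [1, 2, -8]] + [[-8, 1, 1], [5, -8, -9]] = [[-18, 8, -6], [6, -6, -17]]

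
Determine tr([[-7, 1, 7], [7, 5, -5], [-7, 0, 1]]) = -1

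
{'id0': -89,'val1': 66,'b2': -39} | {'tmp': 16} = {'id0': -89, 'val1': 66, 'b2': -39, 'tmp': 16}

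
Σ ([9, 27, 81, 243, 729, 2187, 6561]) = 9 + 27 + 81 + 243 + 729 + 2187 + 6561
= 9837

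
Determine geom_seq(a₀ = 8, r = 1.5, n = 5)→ [8.0, 12.0, 18.0, 27.0, 40.5]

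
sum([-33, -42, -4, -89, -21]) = -189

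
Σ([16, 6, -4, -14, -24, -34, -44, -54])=-152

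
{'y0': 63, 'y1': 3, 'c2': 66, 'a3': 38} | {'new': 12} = {'y0': 63, 'y1': 3, 'c2': 66, 'a3': 38, 'new': 12}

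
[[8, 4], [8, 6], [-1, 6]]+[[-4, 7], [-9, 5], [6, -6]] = [[4, 11], [-1, 11], [5, 0]]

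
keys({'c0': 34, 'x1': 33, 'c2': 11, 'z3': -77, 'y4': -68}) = ['c0', 'x1', 'c2', 'z3', 'y4']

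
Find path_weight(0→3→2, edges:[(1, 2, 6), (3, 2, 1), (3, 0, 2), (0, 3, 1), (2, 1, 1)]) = w(0→3)=1 + w(3→2)=1
= 2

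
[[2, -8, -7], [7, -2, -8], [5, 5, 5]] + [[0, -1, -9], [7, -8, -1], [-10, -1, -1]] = [[2, -9, -16], [14, -10, -9], [-5, 4, 4]]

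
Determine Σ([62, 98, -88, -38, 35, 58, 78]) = 205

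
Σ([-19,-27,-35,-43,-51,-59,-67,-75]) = (-19) + (-27) + (-35) + (-43) + (-51) + (-59) + (-67) + (-75)
= -376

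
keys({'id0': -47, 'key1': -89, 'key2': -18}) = ['id0', 'key1', 'key2']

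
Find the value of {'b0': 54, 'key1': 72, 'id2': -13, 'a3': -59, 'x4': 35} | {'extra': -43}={'b0': 54, 'key1': 72, 'id2': -13, 'a3': -59, 'x4': 35, 'extra': -43}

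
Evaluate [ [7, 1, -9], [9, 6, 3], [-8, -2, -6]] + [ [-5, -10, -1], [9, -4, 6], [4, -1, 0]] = [[2, -9, -10], [18, 2, 9], [-4, -3, -6]]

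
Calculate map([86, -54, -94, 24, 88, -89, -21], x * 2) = [172, -108, -188, 48, 176, -178, -42]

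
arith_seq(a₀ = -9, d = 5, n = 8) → a_0 = -9 + 0*5 = -9
a_1 = -9 + 1*5 = -4
a_2 = -9 + 2*5 = 1
...
= [-9, -4, 1, 6, 11, 16, 21, 26]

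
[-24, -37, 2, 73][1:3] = [-37, 2]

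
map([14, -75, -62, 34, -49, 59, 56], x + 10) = [24, -65, -52, 44, -39, 69, 66]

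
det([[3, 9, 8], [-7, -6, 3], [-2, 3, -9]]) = -750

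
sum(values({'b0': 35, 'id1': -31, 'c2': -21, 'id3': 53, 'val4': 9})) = 45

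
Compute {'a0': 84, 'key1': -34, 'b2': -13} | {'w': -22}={'a0': 84, 'key1': -34, 'b2': -13, 'w': -22}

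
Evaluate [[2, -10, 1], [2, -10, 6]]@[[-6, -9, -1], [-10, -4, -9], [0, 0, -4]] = C[0][0] = (2)*(-6) + (-10)*(-10) + (1)*(0) = 88
C[0][1] = (2)*(-9) + (-10)*(-4) + (1)*(0) = 22
C[0][2] = (2)*(-1) + (-10)*(-9) + (1)*(-4) = 84
C[1][0] = (2)*(-6) + (-10)*(-10) + (6)*(0) = 88
C[1][1] = (2)*(-9) + (-10)*(-4) + (6)*(0) = 22
C[1][2] = (2)*(-1) + (-10)*(-9) + (6)*(-4) = 64
= [[88, 22, 84], [88, 22, 64]]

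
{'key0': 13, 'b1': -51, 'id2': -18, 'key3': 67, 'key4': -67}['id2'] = -18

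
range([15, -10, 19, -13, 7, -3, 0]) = 32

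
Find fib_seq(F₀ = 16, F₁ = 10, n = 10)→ F_2 = F_1 + F_0 = 26
F_3 = F_2 + F_1 = 36
F_4 = F_3 + F_2 = 62
...
= [16, 10, 26, 36, 62, 98, 160, 258, 418, 676]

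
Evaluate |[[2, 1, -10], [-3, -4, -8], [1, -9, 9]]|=-507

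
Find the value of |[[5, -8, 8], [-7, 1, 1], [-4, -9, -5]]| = 868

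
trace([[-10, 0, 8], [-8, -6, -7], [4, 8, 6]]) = diagonal: (-10) + (-6) + 6
= -10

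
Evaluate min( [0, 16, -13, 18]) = -13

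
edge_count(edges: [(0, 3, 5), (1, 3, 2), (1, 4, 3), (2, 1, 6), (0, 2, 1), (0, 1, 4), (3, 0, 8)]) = 7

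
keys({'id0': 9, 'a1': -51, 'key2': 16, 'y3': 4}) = ['id0', 'a1', 'key2', 'y3']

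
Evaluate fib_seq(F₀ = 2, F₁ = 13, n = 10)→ [2, 13, 15, 28, 43, 71, 114, 185, 299, 484]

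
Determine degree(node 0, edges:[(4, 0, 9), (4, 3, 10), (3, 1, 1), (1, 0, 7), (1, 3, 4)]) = 2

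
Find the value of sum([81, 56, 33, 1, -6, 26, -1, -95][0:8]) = slice → [81, 56, 33, 1, -6, 26, -1, -95]
81 + 56 + 33 + 1 + (-6) + 26 + (-1) + (-95)
= 95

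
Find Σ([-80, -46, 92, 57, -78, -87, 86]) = -56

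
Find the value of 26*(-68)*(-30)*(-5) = -265200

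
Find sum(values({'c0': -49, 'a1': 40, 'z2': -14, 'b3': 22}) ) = -1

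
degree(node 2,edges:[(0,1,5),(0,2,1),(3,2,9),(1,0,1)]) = 2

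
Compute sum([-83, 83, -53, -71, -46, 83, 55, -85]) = (-83) + 83 + (-53) + (-71) + (-46) + 83 + 55 + (-85)
= -117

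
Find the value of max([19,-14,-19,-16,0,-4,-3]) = 19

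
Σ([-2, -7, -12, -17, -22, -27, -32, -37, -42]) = (-2) + (-7) + (-12) + (-17) + (-22) + (-27) + (-32) + (-37) + (-42)
= -198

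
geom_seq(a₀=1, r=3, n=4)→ a_0 = 1*3^0 = 1
a_1 = 1*3^1 = 3
a_2 = 1*3^2 = 9
...
= [1, 3, 9, 27]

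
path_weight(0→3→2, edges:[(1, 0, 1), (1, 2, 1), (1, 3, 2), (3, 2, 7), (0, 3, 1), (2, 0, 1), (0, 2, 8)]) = w(0→3)=1 + w(3→2)=7
= 8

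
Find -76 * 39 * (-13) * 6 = 231192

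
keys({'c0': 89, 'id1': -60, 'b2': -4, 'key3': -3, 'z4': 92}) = ['c0', 'id1', 'b2', 'key3', 'z4']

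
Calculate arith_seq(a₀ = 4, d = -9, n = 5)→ [4, -5, -14, -23, -32]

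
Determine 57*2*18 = 2052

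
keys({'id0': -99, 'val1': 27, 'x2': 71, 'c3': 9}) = ['id0', 'val1', 'x2', 'c3']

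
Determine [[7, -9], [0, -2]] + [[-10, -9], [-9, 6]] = [[-3, -18], [-9, 4]]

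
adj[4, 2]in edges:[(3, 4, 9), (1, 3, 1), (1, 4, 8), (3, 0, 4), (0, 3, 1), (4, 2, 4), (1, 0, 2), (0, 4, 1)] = 4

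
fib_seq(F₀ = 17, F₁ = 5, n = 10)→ F_2 = F_1 + F_0 = 22
F_3 = F_2 + F_1 = 27
F_4 = F_3 + F_2 = 49
...
= [17, 5, 22, 27, 49, 76, 125, 201, 326, 527]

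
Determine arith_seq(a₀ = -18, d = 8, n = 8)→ a_0 = -18 + 0*8 = -18
a_1 = -18 + 1*8 = -10
a_2 = -18 + 2*8 = -2
...
= [-18, -10, -2, 6, 14, 22, 30, 38]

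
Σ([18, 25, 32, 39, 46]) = 18 + 25 + 32 + 39 + 46
= 160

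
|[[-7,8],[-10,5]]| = 45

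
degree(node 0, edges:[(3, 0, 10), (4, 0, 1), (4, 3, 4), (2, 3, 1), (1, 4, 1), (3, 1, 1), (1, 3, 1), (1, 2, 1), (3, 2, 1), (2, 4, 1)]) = 2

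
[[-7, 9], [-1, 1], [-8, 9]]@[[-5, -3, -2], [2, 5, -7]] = [[53, 66, -49], [7, 8, -5], [58, 69, -47]]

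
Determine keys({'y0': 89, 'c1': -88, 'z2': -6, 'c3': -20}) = ['y0', 'c1', 'z2', 'c3']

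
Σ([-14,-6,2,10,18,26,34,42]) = 112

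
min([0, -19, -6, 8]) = -19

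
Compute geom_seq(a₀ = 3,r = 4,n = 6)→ a_0 = 3*4^0 = 3
a_1 = 3*4^1 = 12
a_2 = 3*4^2 = 48
...
= [3, 12, 48, 192, 768, 3072]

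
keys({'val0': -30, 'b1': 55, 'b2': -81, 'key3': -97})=['val0', 'b1', 'b2', 'key3']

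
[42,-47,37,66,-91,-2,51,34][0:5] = [42, -47, 37, 66, -91]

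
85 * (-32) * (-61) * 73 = 12112160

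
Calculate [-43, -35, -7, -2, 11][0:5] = [-43, -35, -7, -2, 11]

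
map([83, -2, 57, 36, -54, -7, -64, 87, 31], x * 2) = [166, -4, 114, 72, -108, -14, -128, 174, 62]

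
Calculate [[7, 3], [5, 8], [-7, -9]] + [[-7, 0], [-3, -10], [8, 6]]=[[0, 3], [2, -2], [1, -3]]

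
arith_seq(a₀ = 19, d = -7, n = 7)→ [19, 12, 5, -2, -9, -16, -23]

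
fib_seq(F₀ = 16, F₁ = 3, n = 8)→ F_2 = F_1 + F_0 = 19
F_3 = F_2 + F_1 = 22
F_4 = F_3 + F_2 = 41
...
= [16, 3, 19, 22, 41, 63, 104, 167]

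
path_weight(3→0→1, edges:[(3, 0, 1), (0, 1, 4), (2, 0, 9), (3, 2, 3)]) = w(3→0)=1 + w(0→1)=4
= 5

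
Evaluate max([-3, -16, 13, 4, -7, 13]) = 13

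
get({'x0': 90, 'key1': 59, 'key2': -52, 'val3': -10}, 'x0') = 90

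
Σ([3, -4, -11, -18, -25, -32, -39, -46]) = 3 + (-4) + (-11) + (-18) + (-25) + (-32) + (-39) + (-46)
= -172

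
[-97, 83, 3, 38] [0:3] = [-97, 83, 3]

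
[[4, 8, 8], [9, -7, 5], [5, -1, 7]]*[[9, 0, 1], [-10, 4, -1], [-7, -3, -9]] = C[0][0] = (4)*(9) + (8)*(-10) + (8)*(-7) = -100
C[0][1] = (4)*(0) + (8)*(4) + (8)*(-3) = 8
C[0][2] = (4)*(1) + (8)*(-1) + (8)*(-9) = -76
C[1][0] = (9)*(9) + (-7)*(-10) + (5)*(-7) = 116
C[1][1] = (9)*(0) + (-7)*(4) + (5)*(-3) = -43
C[1][2] = (9)*(1) + (-7)*(-1) + (5)*(-9) = -29
... (3 more cells)
= [[-100, 8, -76], [116, -43, -29], [6, -25, -57]]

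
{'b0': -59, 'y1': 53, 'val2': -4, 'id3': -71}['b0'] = -59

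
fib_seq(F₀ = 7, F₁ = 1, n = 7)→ [7, 1, 8, 9, 17, 26, 43]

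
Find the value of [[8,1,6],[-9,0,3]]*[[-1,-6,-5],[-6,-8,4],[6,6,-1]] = C[0][0] = (8)*(-1) + (1)*(-6) + (6)*(6) = 22
C[0][1] = (8)*(-6) + (1)*(-8) + (6)*(6) = -20
C[0][2] = (8)*(-5) + (1)*(4) + (6)*(-1) = -42
C[1][0] = (-9)*(-1) + (0)*(-6) + (3)*(6) = 27
C[1][1] = (-9)*(-6) + (0)*(-8) + (3)*(6) = 72
C[1][2] = (-9)*(-5) + (0)*(4) + (3)*(-1) = 42
= [[22, -20, -42], [27, 72, 42]]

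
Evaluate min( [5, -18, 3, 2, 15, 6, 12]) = -18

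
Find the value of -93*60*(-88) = 491040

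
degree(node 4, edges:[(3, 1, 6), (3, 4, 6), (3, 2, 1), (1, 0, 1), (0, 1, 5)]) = 1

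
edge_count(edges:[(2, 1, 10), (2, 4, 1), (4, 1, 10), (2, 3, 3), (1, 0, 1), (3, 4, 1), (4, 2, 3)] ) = 7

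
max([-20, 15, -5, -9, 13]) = 15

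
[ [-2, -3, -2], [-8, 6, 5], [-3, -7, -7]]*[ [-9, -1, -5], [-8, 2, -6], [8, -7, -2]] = C[0][0] = (-2)*(-9) + (-3)*(-8) + (-2)*(8) = 26
C[0][1] = (-2)*(-1) + (-3)*(2) + (-2)*(-7) = 10
C[0][2] = (-2)*(-5) + (-3)*(-6) + (-2)*(-2) = 32
C[1][0] = (-8)*(-9) + (6)*(-8) + (5)*(8) = 64
C[1][1] = (-8)*(-1) + (6)*(2) + (5)*(-7) = -15
C[1][2] = (-8)*(-5) + (6)*(-6) + (5)*(-2) = -6
... (3 more cells)
= [[26, 10, 32], [64, -15, -6], [27, 38, 71]]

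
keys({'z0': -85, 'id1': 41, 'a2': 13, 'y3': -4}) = ['z0', 'id1', 'a2', 'y3']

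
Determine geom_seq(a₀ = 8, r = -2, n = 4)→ a_0 = 8*(-2)^0 = 8
a_1 = 8*(-2)^1 = -16
a_2 = 8*(-2)^2 = 32
...
= [8, -16, 32, -64]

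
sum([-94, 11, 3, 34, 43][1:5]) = 91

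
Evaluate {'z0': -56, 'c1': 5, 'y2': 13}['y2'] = 13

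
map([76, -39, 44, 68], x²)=(76)²=5776, (-39)²=1521, (44)²=1936, (68)²=4624
= [5776, 1521, 1936, 4624]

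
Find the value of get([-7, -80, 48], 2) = 48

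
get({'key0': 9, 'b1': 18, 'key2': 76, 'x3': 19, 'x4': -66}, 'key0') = 9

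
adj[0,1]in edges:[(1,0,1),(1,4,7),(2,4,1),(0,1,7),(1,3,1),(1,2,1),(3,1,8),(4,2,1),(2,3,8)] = 7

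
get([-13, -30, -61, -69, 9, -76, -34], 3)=-69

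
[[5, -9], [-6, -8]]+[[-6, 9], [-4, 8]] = [[-1, 0], [-10, 0]]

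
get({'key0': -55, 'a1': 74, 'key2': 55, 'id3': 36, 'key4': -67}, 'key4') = -67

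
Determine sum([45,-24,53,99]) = 173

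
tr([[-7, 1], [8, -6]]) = diagonal: (-7) + (-6)
= -13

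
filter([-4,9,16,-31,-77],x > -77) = [-4, 9, 16, -31]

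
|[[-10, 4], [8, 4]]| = -72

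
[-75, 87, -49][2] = -49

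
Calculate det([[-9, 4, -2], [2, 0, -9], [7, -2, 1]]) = (1)*(-9)*det([[0, -9], [-2, 1]]) + (-1)*(4)*det([[2, -9], [7, 1]]) + (1)*(-2)*det([[2, 0], [7, -2]])
= 162 + -260 + 8
= -90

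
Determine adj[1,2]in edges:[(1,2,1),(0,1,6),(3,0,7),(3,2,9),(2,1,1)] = 1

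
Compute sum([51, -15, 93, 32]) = 161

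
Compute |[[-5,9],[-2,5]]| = -7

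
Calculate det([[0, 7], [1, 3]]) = (0)*(3) - (7)*(1)
= -7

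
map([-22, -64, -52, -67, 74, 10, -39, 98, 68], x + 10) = -22+10=-12, -64+10=-54, -52+10=-42, -67+10=-57, 74+10=84, 10+10=20, -39+10=-29, 98+10=108, 68+10=78
= [-12, -54, -42, -57, 84, 20, -29, 108, 78]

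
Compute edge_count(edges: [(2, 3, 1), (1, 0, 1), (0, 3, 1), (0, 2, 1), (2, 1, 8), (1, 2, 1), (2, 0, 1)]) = 7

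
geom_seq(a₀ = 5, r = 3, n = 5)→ a_0 = 5*3^0 = 5
a_1 = 5*3^1 = 15
a_2 = 5*3^2 = 45
...
= [5, 15, 45, 135, 405]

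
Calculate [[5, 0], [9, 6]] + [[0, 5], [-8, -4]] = [[5, 5], [1, 2]]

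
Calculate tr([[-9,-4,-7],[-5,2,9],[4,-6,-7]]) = -14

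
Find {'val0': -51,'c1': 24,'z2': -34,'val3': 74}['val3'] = 74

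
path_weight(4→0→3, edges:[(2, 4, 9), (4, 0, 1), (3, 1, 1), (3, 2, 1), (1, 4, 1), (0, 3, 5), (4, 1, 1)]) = w(4→0)=1 + w(0→3)=5
= 6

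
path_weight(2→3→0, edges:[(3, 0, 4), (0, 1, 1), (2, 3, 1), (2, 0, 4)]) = 5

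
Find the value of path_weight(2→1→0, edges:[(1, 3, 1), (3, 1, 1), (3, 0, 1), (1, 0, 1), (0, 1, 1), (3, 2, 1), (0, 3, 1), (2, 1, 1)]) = 2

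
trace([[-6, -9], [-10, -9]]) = diagonal: (-6) + (-9)
= -15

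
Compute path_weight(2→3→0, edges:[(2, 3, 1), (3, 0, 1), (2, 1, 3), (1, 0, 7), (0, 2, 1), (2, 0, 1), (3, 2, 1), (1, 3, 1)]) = 2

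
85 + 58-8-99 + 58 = 94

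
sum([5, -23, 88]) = 70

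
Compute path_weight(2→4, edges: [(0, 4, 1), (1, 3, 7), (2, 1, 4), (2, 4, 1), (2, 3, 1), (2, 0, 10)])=w(2→4)=1
= 1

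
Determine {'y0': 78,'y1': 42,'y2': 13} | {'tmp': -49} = {'y0': 78, 'y1': 42, 'y2': 13, 'tmp': -49}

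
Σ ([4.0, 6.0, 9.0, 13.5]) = 4.0 + 6.0 + 9.0 + 13.5
= 32.5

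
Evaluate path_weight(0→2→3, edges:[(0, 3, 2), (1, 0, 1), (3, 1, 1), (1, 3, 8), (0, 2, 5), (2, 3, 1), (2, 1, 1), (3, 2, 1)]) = w(0→2)=5 + w(2→3)=1
= 6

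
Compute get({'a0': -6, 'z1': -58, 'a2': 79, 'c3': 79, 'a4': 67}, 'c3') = 79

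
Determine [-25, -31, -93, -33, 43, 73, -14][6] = -14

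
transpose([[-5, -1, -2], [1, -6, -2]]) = [[-5, 1], [-1, -6], [-2, -2]]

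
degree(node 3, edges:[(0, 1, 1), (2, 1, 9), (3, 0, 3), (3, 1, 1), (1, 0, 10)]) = incident: (3,0), (3,1)
= 2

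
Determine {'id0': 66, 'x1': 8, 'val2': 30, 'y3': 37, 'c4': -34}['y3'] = 37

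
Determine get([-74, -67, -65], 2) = -65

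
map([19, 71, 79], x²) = [361, 5041, 6241]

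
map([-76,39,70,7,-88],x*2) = -76*2=-152, 39*2=78, 70*2=140, 7*2=14, -88*2=-176
= [-152, 78, 140, 14, -176]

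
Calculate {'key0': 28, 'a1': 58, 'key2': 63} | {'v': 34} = {'key0': 28, 'a1': 58, 'key2': 63, 'v': 34}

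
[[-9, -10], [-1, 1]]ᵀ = [[-9, -1], [-10, 1]]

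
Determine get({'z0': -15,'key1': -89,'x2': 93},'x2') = 93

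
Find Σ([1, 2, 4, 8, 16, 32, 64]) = 1 + 2 + 4 + 8 + 16 + 32 + 64
= 127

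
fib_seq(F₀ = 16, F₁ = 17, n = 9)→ F_2 = F_1 + F_0 = 33
F_3 = F_2 + F_1 = 50
F_4 = F_3 + F_2 = 83
...
= [16, 17, 33, 50, 83, 133, 216, 349, 565]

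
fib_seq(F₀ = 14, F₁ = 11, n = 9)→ [14, 11, 25, 36, 61, 97, 158, 255, 413]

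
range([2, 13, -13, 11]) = 26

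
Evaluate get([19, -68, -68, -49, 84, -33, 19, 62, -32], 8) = -32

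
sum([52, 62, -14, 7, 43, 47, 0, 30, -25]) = 202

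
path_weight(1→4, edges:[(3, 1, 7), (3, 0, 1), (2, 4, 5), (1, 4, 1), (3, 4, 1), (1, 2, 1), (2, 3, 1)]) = 1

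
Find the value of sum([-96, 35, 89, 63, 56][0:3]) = 28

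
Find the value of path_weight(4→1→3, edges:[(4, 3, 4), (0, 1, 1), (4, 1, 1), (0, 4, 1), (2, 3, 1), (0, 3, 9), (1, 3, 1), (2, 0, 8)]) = 2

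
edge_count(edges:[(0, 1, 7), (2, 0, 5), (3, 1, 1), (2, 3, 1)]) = 4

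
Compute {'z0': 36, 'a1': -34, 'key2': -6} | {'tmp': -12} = {'z0': 36, 'a1': -34, 'key2': -6, 'tmp': -12}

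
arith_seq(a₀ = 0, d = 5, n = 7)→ a_0 = 0 + 0*5 = 0
a_1 = 0 + 1*5 = 5
a_2 = 0 + 2*5 = 10
...
= [0, 5, 10, 15, 20, 25, 30]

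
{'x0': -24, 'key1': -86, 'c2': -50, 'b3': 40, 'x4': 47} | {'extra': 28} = {'x0': -24, 'key1': -86, 'c2': -50, 'b3': 40, 'x4': 47, 'extra': 28}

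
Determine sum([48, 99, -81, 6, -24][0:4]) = slice → [48, 99, -81, 6]
48 + 99 + (-81) + 6
= 72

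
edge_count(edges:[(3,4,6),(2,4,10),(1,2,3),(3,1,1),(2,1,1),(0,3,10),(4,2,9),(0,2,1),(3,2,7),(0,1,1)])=10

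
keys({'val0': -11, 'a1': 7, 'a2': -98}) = ['val0', 'a1', 'a2']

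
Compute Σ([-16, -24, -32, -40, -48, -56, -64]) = (-16) + (-24) + (-32) + (-40) + (-48) + (-56) + (-64)
= -280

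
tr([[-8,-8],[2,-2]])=-10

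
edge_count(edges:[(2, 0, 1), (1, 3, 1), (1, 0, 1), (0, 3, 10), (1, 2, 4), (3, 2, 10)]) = 6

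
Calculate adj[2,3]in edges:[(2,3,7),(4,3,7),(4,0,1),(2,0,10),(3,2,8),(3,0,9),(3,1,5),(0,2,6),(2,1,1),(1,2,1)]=7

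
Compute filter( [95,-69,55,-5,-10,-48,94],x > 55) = keep x where x > 55: 95✓, -69✗, 55✗, -5✗, -10✗, -48✗, 94✓
= [95, 94]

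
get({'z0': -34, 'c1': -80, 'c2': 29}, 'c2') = 29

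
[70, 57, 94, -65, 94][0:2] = [70, 57]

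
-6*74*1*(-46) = 20424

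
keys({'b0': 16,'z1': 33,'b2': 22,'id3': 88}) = ['b0', 'z1', 'b2', 'id3']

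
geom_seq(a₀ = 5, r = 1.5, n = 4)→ [5.0, 7.5, 11.25, 16.875]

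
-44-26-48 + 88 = -30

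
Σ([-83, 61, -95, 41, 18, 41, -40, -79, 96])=-40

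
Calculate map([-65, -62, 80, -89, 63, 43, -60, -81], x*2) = -65*2=-130, -62*2=-124, 80*2=160, -89*2=-178, 63*2=126, 43*2=86, -60*2=-120, -81*2=-162
= [-130, -124, 160, -178, 126, 86, -120, -162]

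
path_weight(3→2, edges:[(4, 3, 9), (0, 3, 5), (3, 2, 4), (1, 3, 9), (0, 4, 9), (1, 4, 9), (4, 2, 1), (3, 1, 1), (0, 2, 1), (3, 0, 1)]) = 4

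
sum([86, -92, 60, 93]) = 147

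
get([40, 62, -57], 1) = 62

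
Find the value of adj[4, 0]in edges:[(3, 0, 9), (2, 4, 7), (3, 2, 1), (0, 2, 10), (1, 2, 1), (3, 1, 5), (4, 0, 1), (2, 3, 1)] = 1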